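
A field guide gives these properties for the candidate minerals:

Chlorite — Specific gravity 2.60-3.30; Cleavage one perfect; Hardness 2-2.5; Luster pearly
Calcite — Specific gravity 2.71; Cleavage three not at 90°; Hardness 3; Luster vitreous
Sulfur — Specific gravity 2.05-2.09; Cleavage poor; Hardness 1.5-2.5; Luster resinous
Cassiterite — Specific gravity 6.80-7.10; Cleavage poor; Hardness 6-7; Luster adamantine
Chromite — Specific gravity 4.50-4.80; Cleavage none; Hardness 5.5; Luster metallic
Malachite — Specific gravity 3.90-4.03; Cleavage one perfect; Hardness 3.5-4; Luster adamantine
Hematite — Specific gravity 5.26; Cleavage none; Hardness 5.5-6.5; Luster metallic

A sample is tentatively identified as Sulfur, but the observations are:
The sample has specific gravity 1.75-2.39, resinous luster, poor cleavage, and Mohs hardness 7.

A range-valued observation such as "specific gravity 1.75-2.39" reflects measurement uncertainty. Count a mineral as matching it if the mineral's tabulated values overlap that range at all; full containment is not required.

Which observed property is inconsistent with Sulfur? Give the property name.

Specific gravity 1.75-2.39: Sulfur has SG 2.05-2.09 — agrees.
Resinous luster: Sulfur has resinous luster — agrees.
Poor cleavage: Sulfur has cleavage poor — agrees.
Mohs hardness 7: Sulfur has hardness 1.5-2.5 — inconsistent.
Only the hardness is inconsistent.

hardness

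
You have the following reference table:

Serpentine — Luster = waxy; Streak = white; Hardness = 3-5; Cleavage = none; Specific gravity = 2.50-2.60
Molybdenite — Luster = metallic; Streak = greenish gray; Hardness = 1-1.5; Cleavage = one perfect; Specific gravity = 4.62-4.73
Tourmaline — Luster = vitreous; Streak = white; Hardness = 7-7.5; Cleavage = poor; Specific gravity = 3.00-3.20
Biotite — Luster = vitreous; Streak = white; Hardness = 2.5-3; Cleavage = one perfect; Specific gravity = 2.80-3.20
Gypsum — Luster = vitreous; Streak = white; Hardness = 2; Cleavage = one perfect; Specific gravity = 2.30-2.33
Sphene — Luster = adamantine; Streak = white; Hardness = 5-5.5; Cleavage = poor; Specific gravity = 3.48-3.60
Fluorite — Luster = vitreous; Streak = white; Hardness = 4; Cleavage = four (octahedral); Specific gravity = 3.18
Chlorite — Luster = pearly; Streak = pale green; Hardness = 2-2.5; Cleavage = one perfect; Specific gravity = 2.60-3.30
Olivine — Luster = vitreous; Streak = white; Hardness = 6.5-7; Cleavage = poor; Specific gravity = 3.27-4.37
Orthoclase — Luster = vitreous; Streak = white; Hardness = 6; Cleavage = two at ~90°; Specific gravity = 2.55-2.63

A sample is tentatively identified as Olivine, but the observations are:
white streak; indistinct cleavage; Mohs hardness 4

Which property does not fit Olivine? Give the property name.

White streak: Olivine has white streak — matches.
Indistinct cleavage: Olivine has cleavage poor — matches.
Mohs hardness 4: Olivine has hardness 6.5-7 — does not match.
Everything matches except the hardness.

hardness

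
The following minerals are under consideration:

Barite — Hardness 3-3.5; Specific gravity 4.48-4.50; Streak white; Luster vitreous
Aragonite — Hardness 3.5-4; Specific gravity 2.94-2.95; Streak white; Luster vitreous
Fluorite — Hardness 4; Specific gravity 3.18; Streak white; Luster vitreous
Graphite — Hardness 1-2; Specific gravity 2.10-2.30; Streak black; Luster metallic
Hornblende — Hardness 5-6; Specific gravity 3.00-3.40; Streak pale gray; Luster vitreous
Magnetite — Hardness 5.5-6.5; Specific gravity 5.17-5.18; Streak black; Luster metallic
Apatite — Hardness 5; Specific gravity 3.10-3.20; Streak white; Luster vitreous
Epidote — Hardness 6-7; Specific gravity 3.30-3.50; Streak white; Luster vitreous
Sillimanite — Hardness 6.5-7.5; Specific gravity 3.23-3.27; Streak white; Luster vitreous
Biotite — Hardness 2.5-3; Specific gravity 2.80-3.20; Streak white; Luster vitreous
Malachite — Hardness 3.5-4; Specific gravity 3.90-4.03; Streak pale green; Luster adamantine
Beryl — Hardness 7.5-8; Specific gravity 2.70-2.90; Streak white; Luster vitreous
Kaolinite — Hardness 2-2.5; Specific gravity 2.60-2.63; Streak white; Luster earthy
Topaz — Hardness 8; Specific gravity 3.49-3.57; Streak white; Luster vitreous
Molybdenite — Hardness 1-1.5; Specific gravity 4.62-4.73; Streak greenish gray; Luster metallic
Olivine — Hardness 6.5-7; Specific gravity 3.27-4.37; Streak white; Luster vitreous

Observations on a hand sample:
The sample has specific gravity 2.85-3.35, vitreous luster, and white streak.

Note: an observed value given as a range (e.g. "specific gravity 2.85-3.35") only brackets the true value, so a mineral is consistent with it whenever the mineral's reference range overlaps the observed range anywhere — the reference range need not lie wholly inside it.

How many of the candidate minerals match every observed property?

Specific gravity 2.85-3.35: leaves Aragonite, Fluorite, Hornblende, Apatite, Epidote, Sillimanite, Biotite, Beryl, Olivine.
Vitreous luster: every remaining candidate is consistent.
White streak eliminates Hornblende.
Consistent with every observation: Apatite, Aragonite, Beryl, Biotite, Epidote, Fluorite, Olivine, Sillimanite.
That is 8 minerals.

8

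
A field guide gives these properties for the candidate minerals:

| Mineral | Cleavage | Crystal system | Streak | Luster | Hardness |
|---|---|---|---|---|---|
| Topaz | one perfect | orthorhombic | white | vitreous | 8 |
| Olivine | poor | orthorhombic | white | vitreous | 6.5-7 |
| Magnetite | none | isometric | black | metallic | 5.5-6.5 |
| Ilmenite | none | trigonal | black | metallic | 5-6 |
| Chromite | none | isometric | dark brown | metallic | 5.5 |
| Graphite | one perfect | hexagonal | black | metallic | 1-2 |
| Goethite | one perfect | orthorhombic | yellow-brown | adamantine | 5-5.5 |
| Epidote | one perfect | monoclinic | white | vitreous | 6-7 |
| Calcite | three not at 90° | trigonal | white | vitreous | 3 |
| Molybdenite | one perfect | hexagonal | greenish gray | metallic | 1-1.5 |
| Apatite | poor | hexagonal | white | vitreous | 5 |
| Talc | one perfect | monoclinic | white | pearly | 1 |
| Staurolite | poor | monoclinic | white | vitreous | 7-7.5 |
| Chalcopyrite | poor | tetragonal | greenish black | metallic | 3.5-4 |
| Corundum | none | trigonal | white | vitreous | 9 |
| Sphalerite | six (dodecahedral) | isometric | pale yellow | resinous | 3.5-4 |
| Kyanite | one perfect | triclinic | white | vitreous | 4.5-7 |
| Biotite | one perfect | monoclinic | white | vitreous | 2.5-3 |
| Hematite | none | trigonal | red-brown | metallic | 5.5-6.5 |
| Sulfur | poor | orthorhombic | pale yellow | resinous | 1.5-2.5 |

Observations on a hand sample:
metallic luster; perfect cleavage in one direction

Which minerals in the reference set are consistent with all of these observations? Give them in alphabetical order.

Graphite, Molybdenite

Metallic luster: Magnetite, Ilmenite, Chromite, Graphite, Molybdenite, Chalcopyrite, Hematite remain.
Perfect cleavage in one direction: narrows the field to Graphite, Molybdenite.
Consistent with every observation: Graphite, Molybdenite.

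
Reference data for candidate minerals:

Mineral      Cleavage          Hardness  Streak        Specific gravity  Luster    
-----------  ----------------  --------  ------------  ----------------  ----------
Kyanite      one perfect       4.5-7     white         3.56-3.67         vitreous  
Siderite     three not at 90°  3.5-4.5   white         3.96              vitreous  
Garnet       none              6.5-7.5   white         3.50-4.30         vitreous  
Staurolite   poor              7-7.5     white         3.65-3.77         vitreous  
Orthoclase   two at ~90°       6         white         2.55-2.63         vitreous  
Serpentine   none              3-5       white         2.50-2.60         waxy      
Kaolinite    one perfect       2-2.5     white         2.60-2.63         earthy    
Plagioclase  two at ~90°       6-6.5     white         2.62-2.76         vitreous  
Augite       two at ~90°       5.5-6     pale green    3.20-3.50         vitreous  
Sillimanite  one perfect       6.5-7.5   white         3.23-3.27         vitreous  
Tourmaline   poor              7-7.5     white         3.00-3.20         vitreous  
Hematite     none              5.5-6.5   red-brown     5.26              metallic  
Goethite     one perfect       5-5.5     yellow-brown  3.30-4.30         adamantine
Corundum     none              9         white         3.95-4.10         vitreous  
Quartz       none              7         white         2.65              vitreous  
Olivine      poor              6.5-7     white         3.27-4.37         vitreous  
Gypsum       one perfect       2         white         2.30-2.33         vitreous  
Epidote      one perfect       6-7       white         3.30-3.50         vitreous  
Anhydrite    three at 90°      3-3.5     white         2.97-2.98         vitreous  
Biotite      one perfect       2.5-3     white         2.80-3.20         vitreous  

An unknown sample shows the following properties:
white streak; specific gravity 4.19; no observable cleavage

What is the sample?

Garnet

White streak is inconsistent with Augite, Hematite, Goethite.
Specific gravity 4.19: Garnet, Olivine remain.
No observable cleavage eliminates Olivine.
Garnet is the sole remaining match.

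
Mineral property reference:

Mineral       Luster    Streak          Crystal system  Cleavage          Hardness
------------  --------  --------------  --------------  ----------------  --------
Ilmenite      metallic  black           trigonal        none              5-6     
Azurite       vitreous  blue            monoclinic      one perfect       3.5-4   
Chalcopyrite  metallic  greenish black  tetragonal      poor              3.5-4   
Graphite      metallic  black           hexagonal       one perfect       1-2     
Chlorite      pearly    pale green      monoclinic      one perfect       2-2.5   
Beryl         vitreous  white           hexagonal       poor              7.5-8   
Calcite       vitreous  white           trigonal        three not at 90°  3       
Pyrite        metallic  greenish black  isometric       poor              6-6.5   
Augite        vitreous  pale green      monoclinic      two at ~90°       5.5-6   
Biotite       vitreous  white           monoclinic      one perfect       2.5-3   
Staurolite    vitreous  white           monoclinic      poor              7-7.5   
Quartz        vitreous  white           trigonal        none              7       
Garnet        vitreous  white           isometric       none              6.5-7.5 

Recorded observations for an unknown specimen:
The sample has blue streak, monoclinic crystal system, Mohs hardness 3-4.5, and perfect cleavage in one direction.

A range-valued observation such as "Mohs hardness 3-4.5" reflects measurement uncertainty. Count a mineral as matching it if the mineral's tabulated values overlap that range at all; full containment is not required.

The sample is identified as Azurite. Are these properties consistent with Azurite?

Consistent

Blue streak — is consistent with Azurite (blue streak).
Monoclinic crystal system — is consistent with Azurite (monoclinic system).
Mohs hardness 3-4.5 — is consistent with Azurite (hardness 3.5-4).
Perfect cleavage in one direction — is consistent with Azurite (cleavage one perfect).
All observations are consistent with the tabulated values for Azurite.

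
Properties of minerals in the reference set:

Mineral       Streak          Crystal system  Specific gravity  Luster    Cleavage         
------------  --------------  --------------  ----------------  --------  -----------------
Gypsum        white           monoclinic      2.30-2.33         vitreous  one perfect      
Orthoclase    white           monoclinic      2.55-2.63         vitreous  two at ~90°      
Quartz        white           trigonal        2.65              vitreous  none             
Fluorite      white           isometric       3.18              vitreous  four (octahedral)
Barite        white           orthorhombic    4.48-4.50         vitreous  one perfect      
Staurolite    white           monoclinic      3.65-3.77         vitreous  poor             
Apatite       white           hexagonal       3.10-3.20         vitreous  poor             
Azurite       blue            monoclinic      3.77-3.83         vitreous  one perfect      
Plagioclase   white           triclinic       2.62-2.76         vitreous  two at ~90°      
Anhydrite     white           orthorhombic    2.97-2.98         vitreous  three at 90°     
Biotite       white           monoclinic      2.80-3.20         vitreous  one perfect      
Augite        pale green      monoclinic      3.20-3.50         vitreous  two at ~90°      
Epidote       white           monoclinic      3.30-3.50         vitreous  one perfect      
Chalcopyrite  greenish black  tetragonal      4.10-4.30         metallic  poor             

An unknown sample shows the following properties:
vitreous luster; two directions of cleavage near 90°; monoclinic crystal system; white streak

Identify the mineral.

Orthoclase

Vitreous luster is inconsistent with Chalcopyrite.
Two directions of cleavage near 90°: narrows the field to Orthoclase, Plagioclase, Augite.
Monoclinic crystal system eliminates Plagioclase.
White streak rules out Augite.
Orthoclase is the sole remaining match.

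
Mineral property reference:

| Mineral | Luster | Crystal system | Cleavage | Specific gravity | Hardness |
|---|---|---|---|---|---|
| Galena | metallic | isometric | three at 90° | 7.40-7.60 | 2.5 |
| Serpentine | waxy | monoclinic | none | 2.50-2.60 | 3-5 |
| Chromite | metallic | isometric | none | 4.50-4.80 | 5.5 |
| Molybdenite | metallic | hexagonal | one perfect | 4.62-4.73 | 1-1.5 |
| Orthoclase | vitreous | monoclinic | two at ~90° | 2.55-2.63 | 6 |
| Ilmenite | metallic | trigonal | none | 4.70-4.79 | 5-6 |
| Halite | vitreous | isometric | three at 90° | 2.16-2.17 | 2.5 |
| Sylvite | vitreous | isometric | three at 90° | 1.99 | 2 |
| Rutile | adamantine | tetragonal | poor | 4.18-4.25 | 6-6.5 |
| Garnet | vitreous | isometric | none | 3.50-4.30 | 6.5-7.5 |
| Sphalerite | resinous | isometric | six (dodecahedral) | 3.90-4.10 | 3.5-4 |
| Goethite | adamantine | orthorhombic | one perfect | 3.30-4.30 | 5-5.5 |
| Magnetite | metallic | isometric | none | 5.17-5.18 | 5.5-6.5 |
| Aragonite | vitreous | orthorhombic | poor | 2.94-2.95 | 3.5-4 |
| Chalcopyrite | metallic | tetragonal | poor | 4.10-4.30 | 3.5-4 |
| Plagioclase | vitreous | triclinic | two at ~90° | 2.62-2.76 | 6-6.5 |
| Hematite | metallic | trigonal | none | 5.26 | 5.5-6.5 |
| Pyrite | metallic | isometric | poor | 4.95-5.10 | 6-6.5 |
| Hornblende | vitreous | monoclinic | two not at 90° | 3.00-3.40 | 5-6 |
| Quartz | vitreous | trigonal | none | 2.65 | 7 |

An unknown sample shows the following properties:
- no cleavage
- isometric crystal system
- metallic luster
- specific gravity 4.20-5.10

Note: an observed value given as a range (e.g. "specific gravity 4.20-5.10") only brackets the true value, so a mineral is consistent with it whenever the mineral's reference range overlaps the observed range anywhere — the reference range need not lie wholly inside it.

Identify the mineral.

Chromite

No cleavage: Serpentine, Chromite, Ilmenite, Garnet, Magnetite, Hematite, Quartz remain.
Isometric crystal system: only Chromite, Garnet, Magnetite remain.
Metallic luster eliminates Garnet.
Specific gravity 4.20-5.10 eliminates Magnetite.
The only mineral consistent with every observation is Chromite.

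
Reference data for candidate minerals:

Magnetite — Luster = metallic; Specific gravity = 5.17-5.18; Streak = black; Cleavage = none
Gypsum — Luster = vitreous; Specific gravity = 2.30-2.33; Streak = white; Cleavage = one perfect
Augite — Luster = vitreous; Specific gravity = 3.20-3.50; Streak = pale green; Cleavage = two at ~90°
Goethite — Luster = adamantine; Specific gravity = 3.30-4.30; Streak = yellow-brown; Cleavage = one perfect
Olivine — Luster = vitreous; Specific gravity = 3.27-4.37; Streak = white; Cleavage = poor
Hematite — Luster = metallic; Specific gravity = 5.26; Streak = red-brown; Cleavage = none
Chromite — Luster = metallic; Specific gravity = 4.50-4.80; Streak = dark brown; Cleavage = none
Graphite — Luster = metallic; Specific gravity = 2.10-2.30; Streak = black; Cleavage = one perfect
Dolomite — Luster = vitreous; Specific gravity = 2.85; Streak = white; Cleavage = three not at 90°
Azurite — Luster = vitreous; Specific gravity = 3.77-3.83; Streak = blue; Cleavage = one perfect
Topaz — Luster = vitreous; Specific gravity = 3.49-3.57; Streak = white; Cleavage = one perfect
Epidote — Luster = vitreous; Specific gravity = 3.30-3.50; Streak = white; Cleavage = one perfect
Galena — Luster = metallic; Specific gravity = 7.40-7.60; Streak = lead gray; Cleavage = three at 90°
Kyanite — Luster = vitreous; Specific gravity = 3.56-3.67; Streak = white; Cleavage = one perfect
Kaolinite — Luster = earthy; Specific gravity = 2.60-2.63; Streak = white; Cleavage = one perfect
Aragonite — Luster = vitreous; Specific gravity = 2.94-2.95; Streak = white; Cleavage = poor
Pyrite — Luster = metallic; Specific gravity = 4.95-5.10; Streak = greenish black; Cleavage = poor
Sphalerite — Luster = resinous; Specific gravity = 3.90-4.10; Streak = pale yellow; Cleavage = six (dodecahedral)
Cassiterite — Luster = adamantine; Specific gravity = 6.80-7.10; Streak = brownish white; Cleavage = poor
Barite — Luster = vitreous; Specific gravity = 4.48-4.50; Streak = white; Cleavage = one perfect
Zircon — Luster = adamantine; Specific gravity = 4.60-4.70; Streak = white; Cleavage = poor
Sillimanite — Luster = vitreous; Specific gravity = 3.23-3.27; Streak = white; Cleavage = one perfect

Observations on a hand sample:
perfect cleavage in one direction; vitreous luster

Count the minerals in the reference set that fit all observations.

Perfect cleavage in one direction: Gypsum, Goethite, Graphite, Azurite, Topaz, Epidote, Kyanite, Kaolinite, Barite, Sillimanite remain.
Vitreous luster is inconsistent with Goethite, Graphite, Kaolinite.
Consistent with every observation: Azurite, Barite, Epidote, Gypsum, Kyanite, Sillimanite, Topaz.
That is 7 minerals.

7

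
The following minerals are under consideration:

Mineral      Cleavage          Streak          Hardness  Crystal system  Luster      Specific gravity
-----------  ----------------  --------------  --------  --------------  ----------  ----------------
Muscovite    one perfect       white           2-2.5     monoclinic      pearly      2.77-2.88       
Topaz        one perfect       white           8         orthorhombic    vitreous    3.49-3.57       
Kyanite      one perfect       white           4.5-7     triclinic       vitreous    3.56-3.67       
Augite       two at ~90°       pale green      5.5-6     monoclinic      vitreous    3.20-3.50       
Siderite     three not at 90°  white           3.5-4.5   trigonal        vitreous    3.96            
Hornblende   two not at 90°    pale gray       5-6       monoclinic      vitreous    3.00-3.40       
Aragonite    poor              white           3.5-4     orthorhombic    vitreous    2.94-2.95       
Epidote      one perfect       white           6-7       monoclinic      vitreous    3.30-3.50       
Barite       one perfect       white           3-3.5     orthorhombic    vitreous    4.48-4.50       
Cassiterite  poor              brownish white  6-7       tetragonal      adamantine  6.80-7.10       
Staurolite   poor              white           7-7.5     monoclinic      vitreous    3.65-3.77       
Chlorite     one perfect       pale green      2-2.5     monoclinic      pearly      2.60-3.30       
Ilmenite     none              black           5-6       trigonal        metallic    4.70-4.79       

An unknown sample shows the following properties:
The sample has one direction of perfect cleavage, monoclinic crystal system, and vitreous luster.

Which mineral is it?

Epidote

One direction of perfect cleavage — narrows the field to Muscovite, Topaz, Kyanite, Epidote, Barite, Chlorite.
Monoclinic crystal system is inconsistent with Topaz, Kyanite, Barite.
Vitreous luster — Epidote remains.
The only mineral consistent with every observation is Epidote.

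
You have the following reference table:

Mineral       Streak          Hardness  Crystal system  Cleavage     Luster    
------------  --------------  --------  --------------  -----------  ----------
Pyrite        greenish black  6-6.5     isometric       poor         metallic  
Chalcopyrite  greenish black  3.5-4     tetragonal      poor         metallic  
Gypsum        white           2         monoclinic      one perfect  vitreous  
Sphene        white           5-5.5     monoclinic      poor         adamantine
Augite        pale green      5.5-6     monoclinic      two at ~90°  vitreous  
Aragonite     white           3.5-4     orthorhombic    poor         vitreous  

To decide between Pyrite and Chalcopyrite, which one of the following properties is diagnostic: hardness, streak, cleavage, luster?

Hardness: Pyrite 6-6.5, Chalcopyrite 3.5-4 — distinct.
Streak: both greenish black — no difference.
Cleavage: both poor — no difference.
Luster: both metallic — no difference.
Only hardness differs between Pyrite and Chalcopyrite among the listed tests.

hardness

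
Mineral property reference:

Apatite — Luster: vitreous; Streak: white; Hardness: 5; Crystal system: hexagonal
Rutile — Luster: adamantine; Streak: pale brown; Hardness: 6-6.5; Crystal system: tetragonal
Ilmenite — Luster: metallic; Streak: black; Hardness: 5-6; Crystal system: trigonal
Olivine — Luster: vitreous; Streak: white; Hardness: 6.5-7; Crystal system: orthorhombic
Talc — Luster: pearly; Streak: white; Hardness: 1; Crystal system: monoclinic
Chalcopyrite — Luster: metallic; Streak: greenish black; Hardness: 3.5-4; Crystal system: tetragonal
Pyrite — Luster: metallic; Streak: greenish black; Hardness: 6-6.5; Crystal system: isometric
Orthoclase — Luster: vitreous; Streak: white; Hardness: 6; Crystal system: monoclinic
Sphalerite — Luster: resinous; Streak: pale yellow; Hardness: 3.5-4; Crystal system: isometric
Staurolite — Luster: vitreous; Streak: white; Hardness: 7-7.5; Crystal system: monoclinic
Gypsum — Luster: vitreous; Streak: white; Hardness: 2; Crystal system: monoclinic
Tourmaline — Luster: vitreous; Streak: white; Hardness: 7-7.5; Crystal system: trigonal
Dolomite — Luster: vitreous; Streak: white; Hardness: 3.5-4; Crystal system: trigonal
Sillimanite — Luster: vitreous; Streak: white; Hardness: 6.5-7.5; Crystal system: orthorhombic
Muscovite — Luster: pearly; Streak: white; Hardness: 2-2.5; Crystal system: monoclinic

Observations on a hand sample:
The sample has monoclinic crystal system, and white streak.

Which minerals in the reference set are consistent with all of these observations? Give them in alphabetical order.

Gypsum, Muscovite, Orthoclase, Staurolite, Talc

Monoclinic crystal system: leaves Talc, Orthoclase, Staurolite, Gypsum, Muscovite.
White streak: consistent with all remaining minerals.
Consistent with every observation: Gypsum, Muscovite, Orthoclase, Staurolite, Talc.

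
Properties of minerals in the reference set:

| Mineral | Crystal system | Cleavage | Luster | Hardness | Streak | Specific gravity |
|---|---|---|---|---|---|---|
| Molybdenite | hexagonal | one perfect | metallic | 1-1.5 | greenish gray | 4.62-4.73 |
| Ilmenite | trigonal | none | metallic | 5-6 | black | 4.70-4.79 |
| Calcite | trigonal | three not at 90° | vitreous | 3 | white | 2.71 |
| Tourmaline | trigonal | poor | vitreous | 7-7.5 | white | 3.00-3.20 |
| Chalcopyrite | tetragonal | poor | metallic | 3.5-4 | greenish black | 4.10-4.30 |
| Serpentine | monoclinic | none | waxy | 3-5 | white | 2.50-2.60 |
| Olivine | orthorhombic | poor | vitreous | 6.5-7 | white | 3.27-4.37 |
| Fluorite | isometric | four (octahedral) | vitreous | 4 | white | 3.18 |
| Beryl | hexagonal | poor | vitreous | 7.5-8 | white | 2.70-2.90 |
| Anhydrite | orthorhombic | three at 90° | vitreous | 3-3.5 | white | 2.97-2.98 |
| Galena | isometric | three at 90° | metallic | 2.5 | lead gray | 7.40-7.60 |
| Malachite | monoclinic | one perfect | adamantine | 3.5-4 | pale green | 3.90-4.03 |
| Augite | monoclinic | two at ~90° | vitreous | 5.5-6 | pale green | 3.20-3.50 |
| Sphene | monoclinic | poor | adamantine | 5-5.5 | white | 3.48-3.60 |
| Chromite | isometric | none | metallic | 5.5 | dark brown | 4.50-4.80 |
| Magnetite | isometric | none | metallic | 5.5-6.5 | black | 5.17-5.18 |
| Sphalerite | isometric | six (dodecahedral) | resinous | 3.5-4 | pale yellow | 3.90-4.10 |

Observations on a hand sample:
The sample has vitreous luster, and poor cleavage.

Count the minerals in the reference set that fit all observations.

Vitreous luster — only Calcite, Tourmaline, Olivine, Fluorite, Beryl, Anhydrite, Augite remain.
Poor cleavage — narrows the field to Tourmaline, Olivine, Beryl.
The minerals that satisfy all observations are Beryl, Olivine, Tourmaline.
That is 3 minerals.

3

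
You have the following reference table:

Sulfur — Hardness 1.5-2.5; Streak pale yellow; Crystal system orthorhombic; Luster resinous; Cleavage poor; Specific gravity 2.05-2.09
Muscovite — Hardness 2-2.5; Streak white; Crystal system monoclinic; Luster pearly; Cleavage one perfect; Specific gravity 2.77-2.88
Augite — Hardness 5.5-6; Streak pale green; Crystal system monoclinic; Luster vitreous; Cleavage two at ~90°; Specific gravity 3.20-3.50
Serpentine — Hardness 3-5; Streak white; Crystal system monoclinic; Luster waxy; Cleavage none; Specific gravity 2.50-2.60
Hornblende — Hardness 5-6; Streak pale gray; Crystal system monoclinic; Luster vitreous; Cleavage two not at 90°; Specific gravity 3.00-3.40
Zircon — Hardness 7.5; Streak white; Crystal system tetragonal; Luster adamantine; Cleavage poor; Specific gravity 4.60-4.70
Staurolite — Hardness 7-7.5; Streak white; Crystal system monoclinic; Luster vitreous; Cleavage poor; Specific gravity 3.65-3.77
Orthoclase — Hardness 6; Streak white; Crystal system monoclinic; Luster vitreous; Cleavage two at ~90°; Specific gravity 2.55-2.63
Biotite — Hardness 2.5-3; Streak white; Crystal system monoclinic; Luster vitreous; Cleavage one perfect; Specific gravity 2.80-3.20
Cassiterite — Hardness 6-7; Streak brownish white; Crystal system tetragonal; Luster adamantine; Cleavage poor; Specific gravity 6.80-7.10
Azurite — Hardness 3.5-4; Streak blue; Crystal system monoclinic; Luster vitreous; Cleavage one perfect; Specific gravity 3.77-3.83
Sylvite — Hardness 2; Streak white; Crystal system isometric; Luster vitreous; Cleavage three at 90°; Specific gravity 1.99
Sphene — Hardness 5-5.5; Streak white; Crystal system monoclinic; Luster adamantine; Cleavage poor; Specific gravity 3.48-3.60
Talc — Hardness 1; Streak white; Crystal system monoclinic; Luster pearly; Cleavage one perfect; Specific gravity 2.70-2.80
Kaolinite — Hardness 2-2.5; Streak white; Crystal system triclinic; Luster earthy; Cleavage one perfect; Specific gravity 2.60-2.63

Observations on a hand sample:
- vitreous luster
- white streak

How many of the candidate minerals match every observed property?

Vitreous luster: leaves Augite, Hornblende, Staurolite, Orthoclase, Biotite, Azurite, Sylvite.
White streak rules out Augite, Hornblende, Azurite.
Consistent with every observation: Biotite, Orthoclase, Staurolite, Sylvite.
That is 4 minerals.

4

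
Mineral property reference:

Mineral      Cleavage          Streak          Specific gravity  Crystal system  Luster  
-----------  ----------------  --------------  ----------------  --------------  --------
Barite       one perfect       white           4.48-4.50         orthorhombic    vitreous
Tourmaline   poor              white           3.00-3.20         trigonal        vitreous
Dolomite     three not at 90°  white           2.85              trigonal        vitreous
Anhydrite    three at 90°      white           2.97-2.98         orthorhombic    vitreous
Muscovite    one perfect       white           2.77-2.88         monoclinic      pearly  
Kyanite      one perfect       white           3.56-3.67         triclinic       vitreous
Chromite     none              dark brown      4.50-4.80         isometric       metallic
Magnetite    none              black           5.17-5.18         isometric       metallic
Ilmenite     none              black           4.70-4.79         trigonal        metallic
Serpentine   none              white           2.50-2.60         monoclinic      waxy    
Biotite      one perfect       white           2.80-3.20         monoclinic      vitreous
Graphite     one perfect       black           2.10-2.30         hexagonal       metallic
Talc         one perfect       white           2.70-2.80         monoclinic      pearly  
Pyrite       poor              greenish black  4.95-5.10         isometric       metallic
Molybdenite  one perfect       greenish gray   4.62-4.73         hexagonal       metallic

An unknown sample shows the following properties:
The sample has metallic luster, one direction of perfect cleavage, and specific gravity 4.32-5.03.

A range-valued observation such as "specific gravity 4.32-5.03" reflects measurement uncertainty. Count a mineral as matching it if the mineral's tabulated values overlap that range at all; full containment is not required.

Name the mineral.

Metallic luster: leaves Chromite, Magnetite, Ilmenite, Graphite, Pyrite, Molybdenite.
One direction of perfect cleavage: Graphite, Molybdenite remain.
Specific gravity 4.32-5.03 rules out Graphite.
Only Molybdenite satisfies all observations.

Molybdenite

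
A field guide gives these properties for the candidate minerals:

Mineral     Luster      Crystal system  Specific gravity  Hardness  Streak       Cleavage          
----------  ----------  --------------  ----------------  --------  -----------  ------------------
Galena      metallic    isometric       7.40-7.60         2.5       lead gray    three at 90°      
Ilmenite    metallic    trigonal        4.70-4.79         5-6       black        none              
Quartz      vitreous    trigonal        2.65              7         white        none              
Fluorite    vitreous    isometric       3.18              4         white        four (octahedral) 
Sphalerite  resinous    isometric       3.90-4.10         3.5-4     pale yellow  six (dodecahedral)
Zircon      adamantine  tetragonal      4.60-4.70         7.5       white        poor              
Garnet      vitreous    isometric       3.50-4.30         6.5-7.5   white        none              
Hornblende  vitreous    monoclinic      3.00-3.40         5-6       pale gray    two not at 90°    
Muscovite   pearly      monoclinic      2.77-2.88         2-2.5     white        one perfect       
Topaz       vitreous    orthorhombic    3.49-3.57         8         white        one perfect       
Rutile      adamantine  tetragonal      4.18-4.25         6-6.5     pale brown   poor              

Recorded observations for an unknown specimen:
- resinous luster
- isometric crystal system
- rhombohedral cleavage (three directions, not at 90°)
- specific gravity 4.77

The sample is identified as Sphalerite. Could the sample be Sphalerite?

Resinous luster — consistent with Sphalerite (resinous luster).
Isometric crystal system — consistent with Sphalerite (isometric system).
Rhombohedral cleavage (three directions, not at 90°) — Sphalerite has cleavage six (dodecahedral); inconsistent.
Specific gravity 4.77 — Sphalerite has SG 3.90-4.10; inconsistent.
2 of the observed properties are inconsistent with Sphalerite.

No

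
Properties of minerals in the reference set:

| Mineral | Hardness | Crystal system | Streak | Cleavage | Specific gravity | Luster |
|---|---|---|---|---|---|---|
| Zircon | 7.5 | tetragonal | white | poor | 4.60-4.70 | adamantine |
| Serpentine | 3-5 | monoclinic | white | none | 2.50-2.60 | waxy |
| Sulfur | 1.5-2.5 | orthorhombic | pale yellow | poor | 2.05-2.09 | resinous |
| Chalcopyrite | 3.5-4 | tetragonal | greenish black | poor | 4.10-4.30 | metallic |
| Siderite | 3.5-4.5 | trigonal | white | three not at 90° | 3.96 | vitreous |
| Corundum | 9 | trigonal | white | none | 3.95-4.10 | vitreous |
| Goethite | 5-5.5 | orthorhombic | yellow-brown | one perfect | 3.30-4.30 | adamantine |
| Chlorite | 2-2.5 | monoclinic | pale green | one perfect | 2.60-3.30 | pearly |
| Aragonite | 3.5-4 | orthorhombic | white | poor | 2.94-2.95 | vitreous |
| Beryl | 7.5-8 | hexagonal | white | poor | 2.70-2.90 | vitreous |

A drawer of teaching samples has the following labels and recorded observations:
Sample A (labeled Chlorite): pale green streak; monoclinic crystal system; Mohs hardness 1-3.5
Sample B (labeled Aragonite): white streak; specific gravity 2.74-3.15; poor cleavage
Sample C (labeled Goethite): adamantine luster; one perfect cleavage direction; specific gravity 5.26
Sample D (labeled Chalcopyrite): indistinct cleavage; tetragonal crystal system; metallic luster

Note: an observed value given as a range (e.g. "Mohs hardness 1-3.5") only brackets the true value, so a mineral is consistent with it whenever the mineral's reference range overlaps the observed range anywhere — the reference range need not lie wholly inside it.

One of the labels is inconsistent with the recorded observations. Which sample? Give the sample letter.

Sample A: every observation is compatible with the reference values for Chlorite.
Sample B: every observation is compatible with the reference values for Aragonite.
Sample C: Goethite has SG 3.30-4.30, but the record shows specific gravity 5.26 — this label is wrong.
Sample D: every observation is compatible with the reference values for Chalcopyrite.
Only sample C is inconsistent with its label.

C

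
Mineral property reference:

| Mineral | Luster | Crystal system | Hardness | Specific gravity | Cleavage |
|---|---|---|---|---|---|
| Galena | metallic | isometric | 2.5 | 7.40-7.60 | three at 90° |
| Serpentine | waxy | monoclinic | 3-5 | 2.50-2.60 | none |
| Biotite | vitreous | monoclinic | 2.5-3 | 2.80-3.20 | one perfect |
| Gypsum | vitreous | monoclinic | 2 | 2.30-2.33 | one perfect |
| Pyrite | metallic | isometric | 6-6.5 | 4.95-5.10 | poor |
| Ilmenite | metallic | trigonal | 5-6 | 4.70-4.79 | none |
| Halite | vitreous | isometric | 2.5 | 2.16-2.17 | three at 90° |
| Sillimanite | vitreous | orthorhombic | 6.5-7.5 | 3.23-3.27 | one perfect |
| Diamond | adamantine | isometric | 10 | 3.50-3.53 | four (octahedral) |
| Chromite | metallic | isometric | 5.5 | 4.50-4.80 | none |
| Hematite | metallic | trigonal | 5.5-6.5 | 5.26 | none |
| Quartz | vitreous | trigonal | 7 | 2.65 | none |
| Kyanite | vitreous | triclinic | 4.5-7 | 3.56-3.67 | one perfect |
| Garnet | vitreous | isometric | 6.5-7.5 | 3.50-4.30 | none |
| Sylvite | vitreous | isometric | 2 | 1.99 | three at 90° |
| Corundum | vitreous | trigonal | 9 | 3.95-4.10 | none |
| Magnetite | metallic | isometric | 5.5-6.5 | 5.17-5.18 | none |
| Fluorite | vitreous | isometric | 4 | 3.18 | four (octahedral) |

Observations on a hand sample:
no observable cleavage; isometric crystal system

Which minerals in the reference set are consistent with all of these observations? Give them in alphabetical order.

No observable cleavage — leaves Serpentine, Ilmenite, Chromite, Hematite, Quartz, Garnet, Corundum, Magnetite.
Isometric crystal system — Chromite, Garnet, Magnetite remain.
Consistent with every observation: Chromite, Garnet, Magnetite.

Chromite, Garnet, Magnetite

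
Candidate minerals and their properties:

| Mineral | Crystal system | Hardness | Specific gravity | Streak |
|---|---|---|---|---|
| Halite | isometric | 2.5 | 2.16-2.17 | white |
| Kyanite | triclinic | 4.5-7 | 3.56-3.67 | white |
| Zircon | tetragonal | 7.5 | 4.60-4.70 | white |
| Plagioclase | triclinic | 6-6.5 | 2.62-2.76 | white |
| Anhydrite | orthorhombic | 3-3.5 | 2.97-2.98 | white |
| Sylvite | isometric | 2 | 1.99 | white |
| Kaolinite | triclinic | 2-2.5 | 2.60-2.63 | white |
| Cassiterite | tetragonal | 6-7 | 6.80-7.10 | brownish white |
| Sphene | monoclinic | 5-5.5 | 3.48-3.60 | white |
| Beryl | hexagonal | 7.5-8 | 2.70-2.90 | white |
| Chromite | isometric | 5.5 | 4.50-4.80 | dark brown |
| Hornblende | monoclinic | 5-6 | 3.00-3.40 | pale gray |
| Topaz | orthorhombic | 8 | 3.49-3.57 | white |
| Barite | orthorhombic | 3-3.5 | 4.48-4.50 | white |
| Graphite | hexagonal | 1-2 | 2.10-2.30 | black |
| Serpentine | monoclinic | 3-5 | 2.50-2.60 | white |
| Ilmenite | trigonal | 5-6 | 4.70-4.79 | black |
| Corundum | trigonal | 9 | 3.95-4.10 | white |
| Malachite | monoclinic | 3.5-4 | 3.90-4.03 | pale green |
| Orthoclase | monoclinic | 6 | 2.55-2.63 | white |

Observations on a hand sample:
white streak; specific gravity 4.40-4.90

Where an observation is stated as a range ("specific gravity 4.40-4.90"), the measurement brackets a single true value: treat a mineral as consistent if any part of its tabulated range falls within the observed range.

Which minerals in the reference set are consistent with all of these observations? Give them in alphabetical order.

Barite, Zircon

White streak rules out Cassiterite, Chromite, Hornblende, Graphite, Ilmenite, Malachite.
Specific gravity 4.40-4.90 — narrows the field to Zircon, Barite.
Consistent with every observation: Barite, Zircon.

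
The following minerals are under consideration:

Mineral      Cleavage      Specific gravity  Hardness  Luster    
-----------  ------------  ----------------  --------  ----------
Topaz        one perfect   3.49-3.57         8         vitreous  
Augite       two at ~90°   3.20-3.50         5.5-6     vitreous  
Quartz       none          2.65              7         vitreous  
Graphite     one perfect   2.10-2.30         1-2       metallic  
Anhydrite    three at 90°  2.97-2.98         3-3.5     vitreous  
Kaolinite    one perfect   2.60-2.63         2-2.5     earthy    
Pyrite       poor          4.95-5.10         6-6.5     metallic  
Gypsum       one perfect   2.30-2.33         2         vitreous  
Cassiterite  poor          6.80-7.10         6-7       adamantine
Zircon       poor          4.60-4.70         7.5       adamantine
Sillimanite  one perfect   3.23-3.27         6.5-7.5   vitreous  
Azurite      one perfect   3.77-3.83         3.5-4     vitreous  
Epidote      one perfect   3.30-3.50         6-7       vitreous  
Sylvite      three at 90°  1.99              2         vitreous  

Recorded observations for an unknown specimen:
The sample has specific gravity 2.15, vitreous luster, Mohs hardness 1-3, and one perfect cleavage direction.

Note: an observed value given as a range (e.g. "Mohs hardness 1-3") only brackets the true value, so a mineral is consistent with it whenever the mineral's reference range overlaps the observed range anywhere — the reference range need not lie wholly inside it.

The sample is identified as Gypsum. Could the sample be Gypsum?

Inconsistent

Specific gravity 2.15 — Gypsum has SG 2.30-2.33; a mismatch.
Vitreous luster — matches Gypsum (vitreous luster).
Mohs hardness 1-3 — matches Gypsum (hardness 2).
One perfect cleavage direction — matches Gypsum (cleavage one perfect).
Gypsum is excluded by the specific gravity.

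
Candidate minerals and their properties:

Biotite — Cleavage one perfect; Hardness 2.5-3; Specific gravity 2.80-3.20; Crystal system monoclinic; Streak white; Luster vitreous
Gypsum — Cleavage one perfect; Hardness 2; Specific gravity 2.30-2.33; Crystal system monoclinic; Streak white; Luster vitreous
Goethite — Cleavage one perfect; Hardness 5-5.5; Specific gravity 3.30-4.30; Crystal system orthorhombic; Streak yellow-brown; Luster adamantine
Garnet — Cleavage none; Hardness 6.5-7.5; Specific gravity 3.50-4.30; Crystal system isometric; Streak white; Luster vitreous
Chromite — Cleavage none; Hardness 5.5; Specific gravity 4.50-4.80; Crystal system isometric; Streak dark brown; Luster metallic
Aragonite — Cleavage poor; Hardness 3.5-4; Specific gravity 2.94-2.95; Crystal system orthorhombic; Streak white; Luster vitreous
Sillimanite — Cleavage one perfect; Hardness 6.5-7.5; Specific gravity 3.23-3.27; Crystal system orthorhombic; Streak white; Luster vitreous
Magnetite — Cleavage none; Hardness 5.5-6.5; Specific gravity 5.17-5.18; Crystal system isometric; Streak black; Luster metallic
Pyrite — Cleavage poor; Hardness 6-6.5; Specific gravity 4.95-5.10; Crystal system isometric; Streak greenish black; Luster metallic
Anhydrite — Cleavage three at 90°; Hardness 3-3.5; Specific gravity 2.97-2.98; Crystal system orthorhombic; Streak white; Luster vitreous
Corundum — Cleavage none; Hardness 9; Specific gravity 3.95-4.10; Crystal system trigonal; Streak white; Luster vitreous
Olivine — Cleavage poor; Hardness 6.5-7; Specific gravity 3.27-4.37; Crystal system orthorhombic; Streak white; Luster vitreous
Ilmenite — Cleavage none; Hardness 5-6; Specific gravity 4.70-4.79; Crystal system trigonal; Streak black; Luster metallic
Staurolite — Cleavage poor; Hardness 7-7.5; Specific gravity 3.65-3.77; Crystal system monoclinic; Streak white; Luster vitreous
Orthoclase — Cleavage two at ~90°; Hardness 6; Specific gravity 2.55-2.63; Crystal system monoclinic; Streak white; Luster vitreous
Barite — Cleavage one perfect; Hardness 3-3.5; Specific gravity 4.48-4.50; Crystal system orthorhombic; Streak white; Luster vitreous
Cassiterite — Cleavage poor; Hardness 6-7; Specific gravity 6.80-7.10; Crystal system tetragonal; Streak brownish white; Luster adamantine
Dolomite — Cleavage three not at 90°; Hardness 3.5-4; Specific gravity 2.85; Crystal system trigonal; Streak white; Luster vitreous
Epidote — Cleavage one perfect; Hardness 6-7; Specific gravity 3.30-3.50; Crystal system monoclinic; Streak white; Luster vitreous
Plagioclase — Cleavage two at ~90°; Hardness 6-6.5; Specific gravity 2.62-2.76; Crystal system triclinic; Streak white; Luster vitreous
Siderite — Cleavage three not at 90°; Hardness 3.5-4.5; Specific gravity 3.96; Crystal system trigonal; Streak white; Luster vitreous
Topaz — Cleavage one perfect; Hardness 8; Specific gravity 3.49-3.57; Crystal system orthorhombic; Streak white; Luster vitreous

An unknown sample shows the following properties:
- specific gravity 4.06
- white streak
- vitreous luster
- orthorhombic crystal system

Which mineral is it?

Specific gravity 4.06 — leaves Goethite, Garnet, Corundum, Olivine.
White streak eliminates Goethite.
Vitreous luster — all remaining candidates fit.
Orthorhombic crystal system — leaves Olivine.
Only Olivine satisfies all observations.

Olivine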